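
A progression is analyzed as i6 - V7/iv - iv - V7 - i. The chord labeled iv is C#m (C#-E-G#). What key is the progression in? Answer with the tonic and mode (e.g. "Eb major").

G# minor

iv is given as C#-E-G# — a minor triad with root C#.
Counting down 3 scale steps from C# places the tonic on G#; a minor triad on degree 4 is diatonic only in minor.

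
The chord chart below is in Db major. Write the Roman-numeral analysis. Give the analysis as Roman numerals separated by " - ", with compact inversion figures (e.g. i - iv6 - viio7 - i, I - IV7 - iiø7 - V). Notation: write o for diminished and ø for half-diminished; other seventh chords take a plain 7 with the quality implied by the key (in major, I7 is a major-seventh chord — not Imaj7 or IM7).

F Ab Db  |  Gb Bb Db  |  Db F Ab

F-Ab-Db: major triad on Db = scale degree 1 → I6.
Gb-Bb-Db has root Gb, degree 4 in Db major, so IV.
Db-F-Ab: root Db is the tonic; major triad there is I.

I6 - IV - I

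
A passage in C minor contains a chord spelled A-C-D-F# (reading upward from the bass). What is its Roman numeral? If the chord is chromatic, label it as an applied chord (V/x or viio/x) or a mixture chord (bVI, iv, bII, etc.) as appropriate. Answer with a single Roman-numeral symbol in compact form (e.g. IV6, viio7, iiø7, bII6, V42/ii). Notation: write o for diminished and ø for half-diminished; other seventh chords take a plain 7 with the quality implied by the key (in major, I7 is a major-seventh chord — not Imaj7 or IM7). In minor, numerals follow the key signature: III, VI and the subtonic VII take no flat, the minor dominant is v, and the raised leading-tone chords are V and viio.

Stacked in thirds the chord is D-F#-A-C: a dominant seventh chord on D.
D is not a diatonic chord root with this quality in C minor, but it lies a perfect fifth above G (V), so the chord functions as an applied dominant of V.
With A in the bass the chord is in second inversion, so the figured bass is 43.

V43/V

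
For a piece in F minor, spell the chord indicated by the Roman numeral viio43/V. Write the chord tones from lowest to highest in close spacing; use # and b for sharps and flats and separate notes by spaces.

F Ab B D

The slash marks an applied leading-tone chord: viio of V. In F minor, V is C, so the leading tone to it is B, a half step below.
Building a fully diminished seventh chord on B gives B-D-F-Ab.
With the 43 figure the chord is in second inversion; from the bass F upward in close position it reads F-Ab-B-D.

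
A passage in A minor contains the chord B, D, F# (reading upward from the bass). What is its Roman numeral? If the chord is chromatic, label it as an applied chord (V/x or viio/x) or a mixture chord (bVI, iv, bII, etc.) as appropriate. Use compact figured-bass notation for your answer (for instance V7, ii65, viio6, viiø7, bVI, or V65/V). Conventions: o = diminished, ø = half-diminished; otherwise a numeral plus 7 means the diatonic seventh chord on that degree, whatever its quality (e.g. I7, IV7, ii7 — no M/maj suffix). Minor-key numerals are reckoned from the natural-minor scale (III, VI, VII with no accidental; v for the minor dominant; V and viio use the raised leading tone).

Stacked in thirds the chord is B-D-F#: a minor triad on B.
B is the second degree of A minor. This is the minor supertonic, borrowed from the parallel major (the Dorian ii).

ii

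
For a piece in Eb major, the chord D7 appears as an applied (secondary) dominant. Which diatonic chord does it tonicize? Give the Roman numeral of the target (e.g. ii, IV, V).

iii

The chord is a dominant seventh chord on D.
A dominant resolves down a perfect fifth: D → G. In Eb major, G is scale degree 3, i.e. iii.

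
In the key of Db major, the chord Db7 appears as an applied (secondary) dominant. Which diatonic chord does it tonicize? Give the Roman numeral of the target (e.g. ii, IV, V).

IV

The chord is a dominant seventh chord on Db.
A dominant resolves down a perfect fifth: Db → Gb. In Db major, Gb is scale degree 4, i.e. IV.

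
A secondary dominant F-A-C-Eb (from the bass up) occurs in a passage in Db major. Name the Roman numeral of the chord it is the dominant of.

vi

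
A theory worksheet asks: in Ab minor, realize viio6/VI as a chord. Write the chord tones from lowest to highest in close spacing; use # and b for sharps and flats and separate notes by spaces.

Gb Bbb Eb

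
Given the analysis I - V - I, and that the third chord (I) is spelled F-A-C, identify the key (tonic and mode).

The chord F is a major triad rooted on F; its label is I.
If F is scale degree 1 and the mode makes that degree carry a major triad, the tonic is F and the mode is major.

F major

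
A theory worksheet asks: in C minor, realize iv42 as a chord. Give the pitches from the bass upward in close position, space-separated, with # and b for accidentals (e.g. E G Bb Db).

Eb F Ab C

The numeral's case and figure indicate a minor seventh chord. In C minor its root, scale degree 4, is F.
That chord is spelled F-Ab-C-Eb.
With the 42 figure the chord is in third inversion; from the bass Eb upward in close position it reads Eb-F-Ab-C.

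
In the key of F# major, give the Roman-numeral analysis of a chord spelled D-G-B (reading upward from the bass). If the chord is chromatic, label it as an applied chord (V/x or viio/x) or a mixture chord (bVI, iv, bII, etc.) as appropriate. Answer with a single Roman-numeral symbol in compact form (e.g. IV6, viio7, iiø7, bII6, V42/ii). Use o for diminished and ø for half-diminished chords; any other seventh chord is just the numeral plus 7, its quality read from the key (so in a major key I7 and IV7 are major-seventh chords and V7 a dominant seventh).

bII64

The pitches G-B-D form a major triad rooted on G.
G is the lowered second degree of F# major (diatonic 2 would be G#). This is the Neapolitan chord — a major triad on the lowered second degree.
With D in the bass the chord is in second inversion, so the figured bass is 64.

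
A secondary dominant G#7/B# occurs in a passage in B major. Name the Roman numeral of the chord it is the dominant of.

The chord is a dominant seventh chord on G#.
A dominant resolves down a perfect fifth: G# → C#. In B major, C# is scale degree 2, i.e. ii.

ii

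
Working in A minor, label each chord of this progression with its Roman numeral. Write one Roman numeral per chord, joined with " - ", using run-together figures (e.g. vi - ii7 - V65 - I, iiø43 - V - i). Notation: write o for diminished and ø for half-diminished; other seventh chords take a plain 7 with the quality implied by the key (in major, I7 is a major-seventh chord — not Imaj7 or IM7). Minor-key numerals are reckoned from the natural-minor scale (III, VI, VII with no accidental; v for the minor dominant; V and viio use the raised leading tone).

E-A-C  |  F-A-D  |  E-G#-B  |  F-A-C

i64 - iv6 - V - VI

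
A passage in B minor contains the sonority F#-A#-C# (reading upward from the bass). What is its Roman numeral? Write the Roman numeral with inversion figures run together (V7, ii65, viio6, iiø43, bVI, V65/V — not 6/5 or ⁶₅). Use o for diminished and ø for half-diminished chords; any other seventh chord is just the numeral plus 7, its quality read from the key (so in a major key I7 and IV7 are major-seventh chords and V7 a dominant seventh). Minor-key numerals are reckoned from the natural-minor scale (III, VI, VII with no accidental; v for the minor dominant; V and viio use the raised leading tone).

The pitches F#-A#-C# form a major triad rooted on F#.
In B minor, F# is the dominant; the diatonic major triad there is V.

V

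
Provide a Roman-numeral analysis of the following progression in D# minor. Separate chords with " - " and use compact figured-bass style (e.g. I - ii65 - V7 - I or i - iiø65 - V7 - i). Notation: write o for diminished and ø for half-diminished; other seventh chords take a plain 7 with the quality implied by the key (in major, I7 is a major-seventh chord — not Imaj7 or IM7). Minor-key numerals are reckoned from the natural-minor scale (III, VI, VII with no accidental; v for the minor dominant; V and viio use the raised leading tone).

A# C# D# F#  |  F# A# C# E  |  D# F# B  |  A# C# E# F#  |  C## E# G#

A#-C#-D#-F#: minor seventh chord on D# = scale degree 1 → i43.
F#-A#-C#-E: chromatic; F# is V of VI, so V7/VI.
D#-F#-B has root B, degree 6 in D# minor, so VI6.
A#-C#-E#-F# has root F#, degree 3 in D# minor, so III65.
C##-E#-G#: diminished triad on C## = scale degree 7 → viio.

i43 - V7/VI - VI6 - III65 - viio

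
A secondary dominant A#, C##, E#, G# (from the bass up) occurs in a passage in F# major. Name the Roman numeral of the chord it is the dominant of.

vi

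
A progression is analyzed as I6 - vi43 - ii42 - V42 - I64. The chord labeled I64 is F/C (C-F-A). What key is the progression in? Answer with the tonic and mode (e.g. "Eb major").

F major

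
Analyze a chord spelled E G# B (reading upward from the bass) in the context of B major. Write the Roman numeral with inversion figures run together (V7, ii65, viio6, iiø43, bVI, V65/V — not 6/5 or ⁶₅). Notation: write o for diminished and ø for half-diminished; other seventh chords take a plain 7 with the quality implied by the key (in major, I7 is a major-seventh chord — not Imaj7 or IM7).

IV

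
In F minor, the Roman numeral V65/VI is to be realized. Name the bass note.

C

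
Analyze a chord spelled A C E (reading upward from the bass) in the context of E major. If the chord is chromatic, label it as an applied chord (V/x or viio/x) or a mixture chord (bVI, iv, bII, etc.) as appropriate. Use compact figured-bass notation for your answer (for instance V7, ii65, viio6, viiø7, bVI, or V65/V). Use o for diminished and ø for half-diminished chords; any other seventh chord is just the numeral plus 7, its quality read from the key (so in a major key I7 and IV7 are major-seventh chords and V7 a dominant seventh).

iv

Stacked in thirds the chord is A-C-E: a minor triad on A.
A is the fourth degree of E major. This is the minor subdominant, borrowed from the parallel minor.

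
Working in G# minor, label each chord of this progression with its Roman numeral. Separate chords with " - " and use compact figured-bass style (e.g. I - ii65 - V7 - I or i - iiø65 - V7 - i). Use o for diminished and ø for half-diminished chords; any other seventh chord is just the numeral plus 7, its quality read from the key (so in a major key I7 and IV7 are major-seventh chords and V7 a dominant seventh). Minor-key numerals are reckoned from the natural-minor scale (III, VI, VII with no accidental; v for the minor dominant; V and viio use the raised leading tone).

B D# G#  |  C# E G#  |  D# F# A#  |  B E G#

B-D#-G# has root G#, degree 1 in G# minor, so i6.
C#-E-G#: minor triad on C# = scale degree 4 → iv.
D#-F#-A#: minor triad on D# = scale degree 5 → v.
B-E-G# has root E, degree 6 in G# minor, so VI64.

i6 - iv - v - VI64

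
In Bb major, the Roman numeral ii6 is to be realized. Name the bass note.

ii in Bb major has root C; the chord is C-Eb-G.
The figure 6 means first inversion — the third is in the bass.

Eb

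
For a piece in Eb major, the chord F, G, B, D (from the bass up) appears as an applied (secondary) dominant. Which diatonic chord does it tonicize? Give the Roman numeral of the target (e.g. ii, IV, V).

The chord is a dominant seventh chord on G.
A dominant resolves down a perfect fifth: G → C. In Eb major, C is scale degree 6, i.e. vi.

vi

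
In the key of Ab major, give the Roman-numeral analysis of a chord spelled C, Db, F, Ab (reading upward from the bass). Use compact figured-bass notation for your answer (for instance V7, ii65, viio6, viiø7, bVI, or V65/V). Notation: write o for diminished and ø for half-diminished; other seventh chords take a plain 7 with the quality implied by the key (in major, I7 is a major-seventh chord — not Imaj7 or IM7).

IV42

Stacked in thirds the chord is Db-F-Ab-C: a major seventh chord on Db.
Db is scale degree 4 in Ab major, and a major seventh chord on that degree is written IV7.
With C in the bass the chord is in third inversion, so the figured bass is 42.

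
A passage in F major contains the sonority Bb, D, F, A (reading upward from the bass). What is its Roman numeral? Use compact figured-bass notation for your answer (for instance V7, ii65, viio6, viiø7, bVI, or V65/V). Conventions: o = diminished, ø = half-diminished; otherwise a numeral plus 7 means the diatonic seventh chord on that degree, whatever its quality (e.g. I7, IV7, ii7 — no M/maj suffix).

IV7

The pitches Bb-D-F-A form a major seventh chord rooted on Bb.
In F major, Bb is the subdominant; the diatonic major seventh chord there is IV7.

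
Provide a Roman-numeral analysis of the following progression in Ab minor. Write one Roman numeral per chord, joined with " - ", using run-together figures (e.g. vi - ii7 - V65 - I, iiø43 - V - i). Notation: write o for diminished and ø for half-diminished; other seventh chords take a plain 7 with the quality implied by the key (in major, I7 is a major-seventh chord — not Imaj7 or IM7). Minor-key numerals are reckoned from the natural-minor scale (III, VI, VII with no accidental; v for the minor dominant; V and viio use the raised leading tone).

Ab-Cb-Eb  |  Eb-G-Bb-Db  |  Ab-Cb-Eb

Ab-Cb-Eb has root Ab, degree 1 in Ab minor, so i.
Eb-G-Bb-Db has root Eb, degree 5 in Ab minor, so V7.
Ab-Cb-Eb: root Ab is the tonic; minor triad there is i.

i - V7 - i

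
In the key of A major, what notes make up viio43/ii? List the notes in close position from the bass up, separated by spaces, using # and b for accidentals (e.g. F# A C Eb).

E G A# C#

viio43/ii is a secondary leading-tone chord. The target ii is B in A major; the applied chord is rooted a semitone below, on A#.
Building a fully diminished seventh chord on A# gives A#-C#-E-G.
The figured bass 43 indicates second inversion, placing the fifth (E) in the bass: E-G-A#-C#.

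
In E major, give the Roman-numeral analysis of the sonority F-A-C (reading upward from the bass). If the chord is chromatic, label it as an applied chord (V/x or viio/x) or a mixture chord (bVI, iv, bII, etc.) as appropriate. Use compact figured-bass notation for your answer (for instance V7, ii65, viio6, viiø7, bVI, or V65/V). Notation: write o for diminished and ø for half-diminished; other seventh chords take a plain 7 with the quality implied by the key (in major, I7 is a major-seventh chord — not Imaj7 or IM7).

The pitches F-A-C form a major triad rooted on F.
F is the lowered second degree of E major (diatonic 2 would be F#). This is the Neapolitan chord — a major triad on the lowered second degree.

bII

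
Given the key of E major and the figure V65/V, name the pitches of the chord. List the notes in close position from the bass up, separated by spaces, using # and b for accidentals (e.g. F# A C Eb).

A# C# E F#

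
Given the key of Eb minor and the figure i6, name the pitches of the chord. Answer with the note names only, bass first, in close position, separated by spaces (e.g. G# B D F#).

Gb Bb Eb

The numeral's case and figure indicate a minor triad. In Eb minor its root, the tonic, is Eb.
Stacking thirds from Eb gives Eb-Gb-Bb.
The figured bass 6 indicates first inversion, placing the third (Gb) in the bass: Gb-Bb-Eb.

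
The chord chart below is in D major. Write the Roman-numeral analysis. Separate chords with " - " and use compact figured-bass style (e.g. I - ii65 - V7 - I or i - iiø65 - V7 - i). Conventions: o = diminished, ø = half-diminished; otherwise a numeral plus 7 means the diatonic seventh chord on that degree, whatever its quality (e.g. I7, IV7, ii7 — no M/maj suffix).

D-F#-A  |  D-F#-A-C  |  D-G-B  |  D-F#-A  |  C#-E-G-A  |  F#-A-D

I - V7/IV - IV64 - I - V65 - I6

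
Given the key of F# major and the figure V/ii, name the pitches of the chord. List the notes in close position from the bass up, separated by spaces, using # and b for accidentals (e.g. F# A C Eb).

The slash means an applied dominant: we want the dominant of ii. In F# major, ii is G# minor, and its dominant is built on D#.
Building a major triad on D# gives D#-F##-A#.

D# F## A#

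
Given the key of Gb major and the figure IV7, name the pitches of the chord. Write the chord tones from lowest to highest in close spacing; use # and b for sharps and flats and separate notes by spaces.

Cb Eb Gb Bb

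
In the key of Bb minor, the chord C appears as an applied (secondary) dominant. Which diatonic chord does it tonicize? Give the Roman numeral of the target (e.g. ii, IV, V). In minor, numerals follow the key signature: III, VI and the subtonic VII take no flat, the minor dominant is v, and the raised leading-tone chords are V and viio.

V

The chord is a major triad on C.
A dominant resolves down a perfect fifth: C → F. In Bb minor, F is scale degree 5, i.e. V.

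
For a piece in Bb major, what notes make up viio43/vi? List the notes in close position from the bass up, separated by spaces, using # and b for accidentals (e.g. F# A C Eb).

C Eb F# A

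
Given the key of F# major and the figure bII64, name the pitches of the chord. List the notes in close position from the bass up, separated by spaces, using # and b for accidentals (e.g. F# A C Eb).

D G B

Scale degree 2 in F# major is G#; lowering it a half step gives G. bII64 is the Neapolitan chord — a major triad on the lowered second degree.
So the chord is G-B-D, a major triad.
The figured bass 64 indicates second inversion, placing the fifth (D) in the bass: D-G-B.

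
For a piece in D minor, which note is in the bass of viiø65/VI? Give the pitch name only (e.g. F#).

C

The applied chord viiø65/VI is rooted on A: A-C-Eb-G.
The figure 65 means first inversion — the third is in the bass.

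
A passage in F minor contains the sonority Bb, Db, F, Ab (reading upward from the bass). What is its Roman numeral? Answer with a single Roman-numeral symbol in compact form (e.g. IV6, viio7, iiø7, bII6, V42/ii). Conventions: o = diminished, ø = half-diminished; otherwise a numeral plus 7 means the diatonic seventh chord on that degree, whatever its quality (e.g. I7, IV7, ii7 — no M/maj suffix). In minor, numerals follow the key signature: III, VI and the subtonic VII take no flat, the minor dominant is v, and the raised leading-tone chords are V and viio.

Stacked in thirds the chord is Bb-Db-F-Ab: a minor seventh chord on Bb.
Bb is scale degree 4 in F minor, and a minor seventh chord on that degree is written iv7.

iv7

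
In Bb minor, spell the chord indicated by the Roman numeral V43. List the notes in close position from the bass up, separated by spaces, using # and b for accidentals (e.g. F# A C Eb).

C Eb F A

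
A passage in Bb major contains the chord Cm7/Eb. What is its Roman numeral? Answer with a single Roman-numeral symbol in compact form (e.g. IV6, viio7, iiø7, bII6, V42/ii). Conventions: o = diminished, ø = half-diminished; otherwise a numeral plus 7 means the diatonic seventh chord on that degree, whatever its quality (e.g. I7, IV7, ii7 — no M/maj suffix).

ii65

Stacked in thirds the chord is C-Eb-G-Bb: a minor seventh chord on C.
In Bb major, C is the supertonic; the diatonic minor seventh chord there is ii7.
With Eb in the bass the chord is in first inversion, so the figured bass is 65.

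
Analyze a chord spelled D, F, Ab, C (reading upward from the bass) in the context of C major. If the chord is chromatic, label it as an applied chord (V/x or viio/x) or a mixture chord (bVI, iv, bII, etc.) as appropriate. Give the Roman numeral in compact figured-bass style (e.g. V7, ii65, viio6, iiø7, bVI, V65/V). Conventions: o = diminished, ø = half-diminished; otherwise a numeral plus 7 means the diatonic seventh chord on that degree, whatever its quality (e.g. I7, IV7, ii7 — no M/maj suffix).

iiø7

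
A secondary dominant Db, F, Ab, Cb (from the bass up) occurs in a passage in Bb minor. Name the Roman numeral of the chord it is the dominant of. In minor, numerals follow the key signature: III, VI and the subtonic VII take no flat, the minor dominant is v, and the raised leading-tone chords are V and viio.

VI

The chord is a dominant seventh chord on Db.
A dominant resolves down a perfect fifth: Db → Gb. In Bb minor, Gb is scale degree 6, i.e. VI.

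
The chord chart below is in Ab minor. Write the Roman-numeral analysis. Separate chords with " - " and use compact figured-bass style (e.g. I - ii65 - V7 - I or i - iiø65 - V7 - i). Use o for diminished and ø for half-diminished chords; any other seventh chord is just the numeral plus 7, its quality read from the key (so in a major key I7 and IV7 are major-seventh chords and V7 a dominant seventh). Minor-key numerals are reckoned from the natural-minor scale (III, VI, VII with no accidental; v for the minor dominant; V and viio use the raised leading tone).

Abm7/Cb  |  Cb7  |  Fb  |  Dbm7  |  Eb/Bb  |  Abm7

Abm7/Cb: root Ab is the tonic; minor seventh chord there is i65.
Cb7 is the secondary dominant of VI (dominant seventh chord on Cb): V7/VI.
Fb: major triad on Fb = scale degree 6 → VI.
Dbm7 has root Db, degree 4 in Ab minor, so iv7.
Eb/Bb has root Eb, degree 5 in Ab minor, so V64.
Abm7 has root Ab, degree 1 in Ab minor, so i7.

i65 - V7/VI - VI - iv7 - V64 - i7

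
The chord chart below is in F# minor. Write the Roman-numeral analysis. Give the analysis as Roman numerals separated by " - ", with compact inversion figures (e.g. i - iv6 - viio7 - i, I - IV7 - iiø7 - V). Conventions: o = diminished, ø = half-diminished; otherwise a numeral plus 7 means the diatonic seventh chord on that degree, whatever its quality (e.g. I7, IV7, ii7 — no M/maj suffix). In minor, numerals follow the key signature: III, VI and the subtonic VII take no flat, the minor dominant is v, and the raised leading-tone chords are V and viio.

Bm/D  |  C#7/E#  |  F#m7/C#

Bm/D has root B, degree 4 in F# minor, so iv6.
C#7/E#: root C# is the dominant; dominant seventh chord there is V65.
F#m7/C#: root F# is the tonic; minor seventh chord there is i43.

iv6 - V65 - i43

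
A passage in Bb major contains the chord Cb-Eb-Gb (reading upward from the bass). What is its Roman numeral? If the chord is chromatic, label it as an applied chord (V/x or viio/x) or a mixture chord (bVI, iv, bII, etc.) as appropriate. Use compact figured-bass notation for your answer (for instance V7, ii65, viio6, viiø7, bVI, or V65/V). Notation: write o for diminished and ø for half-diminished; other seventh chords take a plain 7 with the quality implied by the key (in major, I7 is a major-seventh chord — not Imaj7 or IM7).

Stacked in thirds the chord is Cb-Eb-Gb: a major triad on Cb.
Cb is the lowered second degree of Bb major (diatonic 2 would be C). This is the Neapolitan chord — a major triad on the lowered second degree.

bII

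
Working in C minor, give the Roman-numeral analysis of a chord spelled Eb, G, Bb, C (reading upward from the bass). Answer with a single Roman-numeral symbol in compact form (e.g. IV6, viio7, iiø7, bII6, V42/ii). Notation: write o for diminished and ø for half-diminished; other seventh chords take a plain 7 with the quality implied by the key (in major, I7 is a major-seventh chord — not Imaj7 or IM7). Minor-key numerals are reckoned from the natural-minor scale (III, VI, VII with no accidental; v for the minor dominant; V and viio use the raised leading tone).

Stacked in thirds the chord is C-Eb-G-Bb: a minor seventh chord on C.
In C minor, C is the tonic; the diatonic minor seventh chord there is i7.
With Eb in the bass the chord is in first inversion, so the figured bass is 65.

i65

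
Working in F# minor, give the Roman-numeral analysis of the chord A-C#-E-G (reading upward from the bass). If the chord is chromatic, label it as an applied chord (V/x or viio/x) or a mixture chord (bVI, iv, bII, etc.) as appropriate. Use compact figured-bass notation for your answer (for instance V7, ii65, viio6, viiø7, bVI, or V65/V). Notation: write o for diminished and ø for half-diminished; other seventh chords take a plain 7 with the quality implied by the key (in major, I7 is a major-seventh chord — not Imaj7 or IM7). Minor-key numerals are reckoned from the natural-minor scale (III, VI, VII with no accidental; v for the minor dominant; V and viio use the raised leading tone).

V7/VI

The pitches A-C#-E-G form a dominant seventh chord rooted on A.
A is not a diatonic chord root with this quality in F# minor, but it lies a perfect fifth above D (VI), so the chord functions as an applied dominant of VI.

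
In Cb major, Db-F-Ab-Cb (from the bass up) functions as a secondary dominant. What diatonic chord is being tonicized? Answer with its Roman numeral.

V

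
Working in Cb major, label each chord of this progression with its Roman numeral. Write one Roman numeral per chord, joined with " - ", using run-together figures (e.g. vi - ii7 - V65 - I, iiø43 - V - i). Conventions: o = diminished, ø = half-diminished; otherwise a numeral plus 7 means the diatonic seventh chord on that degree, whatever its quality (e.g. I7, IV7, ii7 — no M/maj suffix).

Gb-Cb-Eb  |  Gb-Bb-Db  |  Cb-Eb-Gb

Gb-Cb-Eb: root Cb is the tonic; major triad there is I64.
Gb-Bb-Db: major triad on Gb = scale degree 5 → V.
Cb-Eb-Gb: root Cb is the tonic; major triad there is I.

I64 - V - I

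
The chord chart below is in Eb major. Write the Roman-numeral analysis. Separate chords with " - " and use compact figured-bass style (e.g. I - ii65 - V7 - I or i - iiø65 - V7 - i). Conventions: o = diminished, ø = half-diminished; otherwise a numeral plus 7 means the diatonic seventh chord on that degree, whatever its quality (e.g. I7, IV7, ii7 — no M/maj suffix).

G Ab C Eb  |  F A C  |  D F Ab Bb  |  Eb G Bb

IV42 - V/V - V65 - I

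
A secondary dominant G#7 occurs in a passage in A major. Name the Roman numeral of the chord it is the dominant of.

iii

The chord is a dominant seventh chord on G#.
A dominant resolves down a perfect fifth: G# → C#. In A major, C# is scale degree 3, i.e. iii.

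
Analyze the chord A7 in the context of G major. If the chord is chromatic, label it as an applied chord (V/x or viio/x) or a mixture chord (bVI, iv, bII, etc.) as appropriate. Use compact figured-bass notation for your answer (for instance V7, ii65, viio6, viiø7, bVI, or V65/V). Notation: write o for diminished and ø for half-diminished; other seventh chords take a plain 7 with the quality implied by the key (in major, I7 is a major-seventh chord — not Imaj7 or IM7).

V7/V

Stacked in thirds the chord is A-C#-E-G: a dominant seventh chord on A.
A is not a diatonic chord root with this quality in G major, but it lies a perfect fifth above D (V), so the chord functions as an applied dominant of V.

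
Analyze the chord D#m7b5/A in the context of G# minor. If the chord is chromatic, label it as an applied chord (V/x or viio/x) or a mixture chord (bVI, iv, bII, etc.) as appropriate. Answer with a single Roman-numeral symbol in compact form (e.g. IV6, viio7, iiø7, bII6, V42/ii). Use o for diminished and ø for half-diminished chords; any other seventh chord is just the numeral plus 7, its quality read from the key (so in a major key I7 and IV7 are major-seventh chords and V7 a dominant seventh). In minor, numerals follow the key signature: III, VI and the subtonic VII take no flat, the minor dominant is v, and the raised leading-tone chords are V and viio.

The pitches D#-F#-A-C# form a half-diminished seventh chord rooted on D#.
D# sits a half step below E (VI in G# minor); a diminished chord there is the applied leading-tone chord of VI.
With A in the bass the chord is in second inversion, so the figured bass is 43.

viiø43/VI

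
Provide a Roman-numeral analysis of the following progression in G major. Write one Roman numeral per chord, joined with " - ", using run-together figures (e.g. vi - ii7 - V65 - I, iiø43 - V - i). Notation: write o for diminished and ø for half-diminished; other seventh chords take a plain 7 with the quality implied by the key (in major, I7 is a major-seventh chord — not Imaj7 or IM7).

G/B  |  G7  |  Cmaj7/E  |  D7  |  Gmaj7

I6 - V7/IV - IV65 - V7 - I7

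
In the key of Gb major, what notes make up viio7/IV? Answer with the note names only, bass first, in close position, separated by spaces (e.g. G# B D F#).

Bb Db Fb Abb

The slash marks an applied leading-tone chord: viio of IV. In Gb major, IV is Cb, so the leading tone to it is Bb, a half step below.
Building a fully diminished seventh chord on Bb gives Bb-Db-Fb-Abb.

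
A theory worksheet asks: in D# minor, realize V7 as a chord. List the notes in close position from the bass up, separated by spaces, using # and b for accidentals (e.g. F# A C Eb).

A# C## E# G#

In D# minor, the fifth degree is A#. The dominant is major (leading tone raised), so V is a dominant seventh chord.
Stacking thirds from A# gives A#-C##-E#-G#.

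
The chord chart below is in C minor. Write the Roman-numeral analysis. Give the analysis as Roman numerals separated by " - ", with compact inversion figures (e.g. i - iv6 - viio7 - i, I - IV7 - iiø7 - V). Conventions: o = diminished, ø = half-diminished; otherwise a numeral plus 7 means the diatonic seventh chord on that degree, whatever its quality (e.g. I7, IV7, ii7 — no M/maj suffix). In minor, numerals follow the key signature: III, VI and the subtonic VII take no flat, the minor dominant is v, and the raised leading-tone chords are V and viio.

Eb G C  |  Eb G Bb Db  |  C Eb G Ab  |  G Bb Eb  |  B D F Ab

Eb-G-C: root C is the tonic; minor triad there is i6.
Eb-G-Bb-Db: a dominant seventh chord on Eb, the applied dominant of VI → V7/VI.
C-Eb-G-Ab has root Ab, degree 6 in C minor, so VI65.
G-Bb-Eb has root Eb, degree 3 in C minor, so III6.
B-D-F-Ab has root B, degree 7 in C minor, so viio7.

i6 - V7/VI - VI65 - III6 - viio7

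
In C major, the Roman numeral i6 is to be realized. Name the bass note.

Eb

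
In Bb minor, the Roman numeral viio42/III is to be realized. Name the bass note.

The applied chord viio42/III is rooted on C: C-Eb-Gb-Bbb.
The figure 42 means third inversion — the seventh is in the bass.

Bbb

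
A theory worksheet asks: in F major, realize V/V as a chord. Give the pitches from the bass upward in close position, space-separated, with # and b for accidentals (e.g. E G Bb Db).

V/V is a secondary dominant — the dominant triad of V. V in F major is C, so the applied chord's root is G, a perfect fifth above.
Building a major triad on G gives G-B-D.

G B D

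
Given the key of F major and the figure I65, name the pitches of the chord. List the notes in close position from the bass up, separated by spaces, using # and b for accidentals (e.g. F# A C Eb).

A C E F

The numeral's case and figure indicate a major seventh chord. In F major its root, the first degree, is F.
Stacking thirds from F gives F-A-C-E.
With the 65 figure the chord is in first inversion; from the bass A upward in close position it reads A-C-E-F.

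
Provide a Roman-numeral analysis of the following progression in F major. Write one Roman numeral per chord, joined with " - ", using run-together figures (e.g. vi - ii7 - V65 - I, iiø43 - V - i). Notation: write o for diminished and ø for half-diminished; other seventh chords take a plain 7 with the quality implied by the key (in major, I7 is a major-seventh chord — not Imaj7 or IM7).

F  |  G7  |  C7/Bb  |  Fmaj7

I - V7/V - V42 - I7

F: major triad on F = scale degree 1 → I.
G7 is the secondary dominant of V (dominant seventh chord on G): V7/V.
C7/Bb: dominant seventh chord on C = scale degree 5 → V42.
Fmaj7: root F is the tonic; major seventh chord there is I7.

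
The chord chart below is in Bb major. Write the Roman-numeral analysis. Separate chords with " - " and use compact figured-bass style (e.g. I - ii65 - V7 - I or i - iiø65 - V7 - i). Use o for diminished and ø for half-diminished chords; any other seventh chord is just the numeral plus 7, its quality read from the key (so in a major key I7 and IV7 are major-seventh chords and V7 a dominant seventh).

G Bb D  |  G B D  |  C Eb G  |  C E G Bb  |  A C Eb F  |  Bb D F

G-Bb-D: root G is the submediant; minor triad there is vi.
G-B-D is the secondary dominant of ii (major triad on G): V/ii.
C-Eb-G: minor triad on C = scale degree 2 → ii.
C-E-G-Bb is the secondary dominant of V (dominant seventh chord on C): V7/V.
A-C-Eb-F: root F is the dominant; dominant seventh chord there is V65.
Bb-D-F: major triad on Bb = scale degree 1 → I.

vi - V/ii - ii - V7/V - V65 - I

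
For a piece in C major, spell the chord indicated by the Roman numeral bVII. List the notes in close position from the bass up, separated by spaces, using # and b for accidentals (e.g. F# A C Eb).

Scale degree 7 in C major is B; lowering it a half step gives Bb. bVII is a major triad on the lowered seventh degree (the subtonic), borrowed from the parallel minor.
So the chord is Bb-D-F, a major triad.

Bb D F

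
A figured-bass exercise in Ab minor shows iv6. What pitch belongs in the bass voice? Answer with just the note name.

iv in Ab minor has root Db; the chord is Db-Fb-Ab.
The figure 6 means first inversion — the third is in the bass.

Fb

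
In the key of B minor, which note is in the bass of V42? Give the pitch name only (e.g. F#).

E

V in B minor has root F#; the chord is F#-A#-C#-E.
The figure 42 means third inversion — the seventh is in the bass.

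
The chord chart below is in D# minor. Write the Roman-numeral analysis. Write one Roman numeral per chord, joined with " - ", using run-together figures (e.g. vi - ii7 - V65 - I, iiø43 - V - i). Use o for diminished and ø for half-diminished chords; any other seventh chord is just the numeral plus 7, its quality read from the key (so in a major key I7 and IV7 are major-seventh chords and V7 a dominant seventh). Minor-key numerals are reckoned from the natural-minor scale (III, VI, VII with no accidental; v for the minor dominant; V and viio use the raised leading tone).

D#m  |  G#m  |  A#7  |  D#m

i - iv - V7 - i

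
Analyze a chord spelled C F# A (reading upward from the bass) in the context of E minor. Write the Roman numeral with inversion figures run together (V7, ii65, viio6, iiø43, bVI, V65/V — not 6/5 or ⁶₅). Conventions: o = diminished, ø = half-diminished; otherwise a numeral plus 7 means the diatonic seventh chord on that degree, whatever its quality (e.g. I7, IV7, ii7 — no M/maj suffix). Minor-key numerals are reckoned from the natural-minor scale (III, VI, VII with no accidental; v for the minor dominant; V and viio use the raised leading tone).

iio64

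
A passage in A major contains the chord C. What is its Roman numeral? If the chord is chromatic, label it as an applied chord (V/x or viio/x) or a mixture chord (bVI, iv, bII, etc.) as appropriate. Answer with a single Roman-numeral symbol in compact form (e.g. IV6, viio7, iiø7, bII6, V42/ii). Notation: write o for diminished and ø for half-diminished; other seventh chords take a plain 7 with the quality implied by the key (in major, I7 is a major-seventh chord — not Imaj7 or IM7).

bIII

Stacked in thirds the chord is C-E-G: a major triad on C.
C is the lowered third degree of A major (diatonic 3 would be C#). This is a major triad on the lowered third degree, borrowed from the parallel minor.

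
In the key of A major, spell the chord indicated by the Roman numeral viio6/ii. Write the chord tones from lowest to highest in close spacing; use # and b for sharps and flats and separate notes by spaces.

C# E A#

viio6/ii is a secondary leading-tone chord. The target ii is B in A major; the applied chord is rooted a semitone below, on A#.
Building a diminished triad on A# gives A#-C#-E.
With the 6 figure the chord is in first inversion; from the bass C# upward in close position it reads C#-E-A#.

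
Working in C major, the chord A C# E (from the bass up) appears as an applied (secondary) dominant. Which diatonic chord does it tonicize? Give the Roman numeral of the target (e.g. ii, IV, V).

The chord is a major triad on A.
A dominant resolves down a perfect fifth: A → D. In C major, D is scale degree 2, i.e. ii.

ii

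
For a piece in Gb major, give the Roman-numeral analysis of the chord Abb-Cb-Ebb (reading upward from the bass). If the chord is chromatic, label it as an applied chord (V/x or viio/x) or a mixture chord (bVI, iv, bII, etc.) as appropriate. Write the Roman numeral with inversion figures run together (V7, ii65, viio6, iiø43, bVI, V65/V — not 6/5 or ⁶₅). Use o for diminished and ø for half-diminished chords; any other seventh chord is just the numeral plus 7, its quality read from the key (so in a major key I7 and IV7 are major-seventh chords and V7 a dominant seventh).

Stacked in thirds the chord is Abb-Cb-Ebb: a major triad on Abb.
Abb is the lowered second degree of Gb major (diatonic 2 would be Ab). This is the Neapolitan chord — a major triad on the lowered second degree.

bII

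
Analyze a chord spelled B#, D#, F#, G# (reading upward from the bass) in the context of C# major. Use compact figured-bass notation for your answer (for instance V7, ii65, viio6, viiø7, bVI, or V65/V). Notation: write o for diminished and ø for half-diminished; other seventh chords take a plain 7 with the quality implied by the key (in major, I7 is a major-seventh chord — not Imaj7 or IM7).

V65

Stacked in thirds the chord is G#-B#-D#-F#: a dominant seventh chord on G#.
G# is scale degree 5 in C# major, and a dominant seventh chord on that degree is written V7.
With B# in the bass the chord is in first inversion, so the figured bass is 65.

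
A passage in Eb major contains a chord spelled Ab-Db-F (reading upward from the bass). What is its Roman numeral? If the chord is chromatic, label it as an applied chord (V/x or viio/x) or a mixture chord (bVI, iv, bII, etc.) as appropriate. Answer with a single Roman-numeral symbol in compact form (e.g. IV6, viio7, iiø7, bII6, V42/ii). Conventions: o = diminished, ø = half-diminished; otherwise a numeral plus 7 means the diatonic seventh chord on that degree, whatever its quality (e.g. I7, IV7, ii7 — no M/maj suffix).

bVII64

The pitches Db-F-Ab form a major triad rooted on Db.
Db is the lowered seventh degree of Eb major (diatonic 7 would be D). This is a major triad on the lowered seventh degree (the subtonic), borrowed from the parallel minor.
With Ab in the bass the chord is in second inversion, so the figured bass is 64.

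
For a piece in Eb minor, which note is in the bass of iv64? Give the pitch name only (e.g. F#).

Eb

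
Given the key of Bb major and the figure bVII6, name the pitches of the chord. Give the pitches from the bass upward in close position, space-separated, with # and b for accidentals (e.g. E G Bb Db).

Scale degree 7 in Bb major is A; lowering it a half step gives Ab. bVII6 is a major triad on the lowered seventh degree (the subtonic), borrowed from the parallel minor.
So the chord is Ab-C-Eb, a major triad.
The figured bass 6 indicates first inversion, placing the third (C) in the bass: C-Eb-Ab.

C Eb Ab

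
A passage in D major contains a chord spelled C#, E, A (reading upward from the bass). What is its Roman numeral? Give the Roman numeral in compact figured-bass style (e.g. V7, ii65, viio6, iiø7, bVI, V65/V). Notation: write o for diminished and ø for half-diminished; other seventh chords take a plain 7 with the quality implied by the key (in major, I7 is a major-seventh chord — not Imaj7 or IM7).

V6

Stacked in thirds the chord is A-C#-E: a major triad on A.
In D major, A is the dominant; the diatonic major triad there is V.
With C# in the bass the chord is in first inversion, so the figured bass is 6.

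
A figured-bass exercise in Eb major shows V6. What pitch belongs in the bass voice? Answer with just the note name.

V in Eb major has root Bb; the chord is Bb-D-F.
The figure 6 means first inversion — the third is in the bass.

D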